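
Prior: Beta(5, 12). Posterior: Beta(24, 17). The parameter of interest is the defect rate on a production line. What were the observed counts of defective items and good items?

Under Beta–binomial conjugacy the posterior parameters are (a+s, b+f).
So s = 24 − 5 = 19 and f = 17 − 12 = 5.

19 defective items and 5 good items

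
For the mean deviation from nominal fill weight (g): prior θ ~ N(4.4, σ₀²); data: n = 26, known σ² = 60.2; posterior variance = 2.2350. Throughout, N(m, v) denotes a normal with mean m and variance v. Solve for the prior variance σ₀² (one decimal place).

σ₀² = 64.4

For the Normal–Normal model with known σ², precisions add: τ_n = τ₀ + n/σ².
So 1/σ₀² = 1/2.2350 − 26/60.2 = 0.447427 − 0.431894 = 0.015533.
Hence σ₀² = 1/0.015533 ≈ 64.4.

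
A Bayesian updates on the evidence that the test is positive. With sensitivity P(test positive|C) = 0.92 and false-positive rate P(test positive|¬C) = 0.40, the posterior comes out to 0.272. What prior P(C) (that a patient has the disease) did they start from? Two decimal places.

Bayes' rule in odds form gives O(C|E) = O(C)·[P(E|C)/P(E|¬C)], hence O(C) = O(C|E)/LR.
Posterior odds = 0.272/(1−0.272) = 0.3736. LR = 0.92/0.40 = 2.3000.
Prior odds = 0.3736/2.3000 = 0.1624, so P(C) = 0.1624/(1+0.1624) ≈ 0.14.

P(C) = 0.14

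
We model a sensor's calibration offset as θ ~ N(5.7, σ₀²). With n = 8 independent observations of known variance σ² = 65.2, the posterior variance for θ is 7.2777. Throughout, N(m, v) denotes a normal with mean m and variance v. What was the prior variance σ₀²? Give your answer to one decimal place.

For the Normal–Normal model with known σ², precisions add: τ_n = τ₀ + n/σ².
So 1/σ₀² = 1/7.2777 − 8/65.2 = 0.137406 − 0.122699 = 0.014707.
Hence σ₀² = 1/0.014707 ≈ 68.0.

σ₀² = 68.0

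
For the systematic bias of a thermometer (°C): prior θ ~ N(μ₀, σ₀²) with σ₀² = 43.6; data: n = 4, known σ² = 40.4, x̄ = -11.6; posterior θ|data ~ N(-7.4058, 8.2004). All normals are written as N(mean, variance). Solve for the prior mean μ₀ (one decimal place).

The posterior mean is a precision-weighted average: μ_n = (τ₀μ₀ + τ_data·x̄)/(τ₀+τ_data), with τ₀=1/σ₀² and τ_data=n/σ².
Here τ₀ = 1/43.6 = 0.022936 and τ_data = 4/40.4 = 0.099010, so τ_n = 0.121946.
Rearranging for μ₀: μ₀ = (μ_n·τ_n − τ_data·x̄)/τ₀ = (-7.4058·0.121946 − 0.099010·-11.6) / 0.022936 = 0.245408/0.022936 ≈ 10.7.

μ₀ = 10.7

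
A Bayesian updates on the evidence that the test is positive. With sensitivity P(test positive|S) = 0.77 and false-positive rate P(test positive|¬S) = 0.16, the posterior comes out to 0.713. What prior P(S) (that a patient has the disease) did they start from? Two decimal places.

Bayes' rule in odds form gives O(S|E) = O(S)·[P(E|S)/P(E|¬S)], hence O(S) = O(S|E)/LR.
Posterior odds = 0.713/(1−0.713) = 2.4843. LR = 0.77/0.16 = 4.8125.
Prior odds = 2.4843/4.8125 = 0.5162, so P(S) = 0.5162/(1+0.5162) ≈ 0.34.

P(S) = 0.34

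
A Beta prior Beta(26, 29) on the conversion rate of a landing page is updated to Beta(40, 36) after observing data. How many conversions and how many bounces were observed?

Under Beta–binomial conjugacy the posterior parameters are (a+s, b+f).
So s = 40 − 26 = 14 and f = 36 − 29 = 7.

14 conversions and 7 bounces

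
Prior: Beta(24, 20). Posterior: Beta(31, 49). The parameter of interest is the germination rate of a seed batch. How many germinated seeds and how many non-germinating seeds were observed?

Beta is conjugate to the binomial likelihood: posterior = Beta(α+s, β+f).
Match parameters: s=31−24=7, f=49−20=29.

7 germinated seeds and 29 non-germinating seeds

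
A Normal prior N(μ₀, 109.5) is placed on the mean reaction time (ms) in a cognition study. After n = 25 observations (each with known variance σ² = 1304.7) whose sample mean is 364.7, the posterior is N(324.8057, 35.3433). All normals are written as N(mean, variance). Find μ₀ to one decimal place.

The posterior mean is a precision-weighted average: μ_n = (τ₀μ₀ + τ_data·x̄)/(τ₀+τ_data), with τ₀=1/σ₀² and τ_data=n/σ².
Here τ₀ = 1/109.5 = 0.009132 and τ_data = 25/1304.7 = 0.019161, so τ_n = 0.028293.
Rearranging for μ₀: μ₀ = (μ_n·τ_n − τ_data·x̄)/τ₀ = (324.8057·0.028293 − 0.019161·364.7) / 0.009132 = 2.201711/0.009132 ≈ 241.1.

μ₀ = 241.1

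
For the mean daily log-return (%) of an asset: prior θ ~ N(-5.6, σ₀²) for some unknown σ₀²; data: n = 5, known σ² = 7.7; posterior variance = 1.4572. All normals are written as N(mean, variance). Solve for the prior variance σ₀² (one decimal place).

σ₀² = 27.1

For the Normal–Normal model with known σ², precisions add: τ_n = τ₀ + n/σ².
So 1/σ₀² = 1/1.4572 − 5/7.7 = 0.686248 − 0.649351 = 0.036897.
Hence σ₀² = 1/0.036897 ≈ 27.1.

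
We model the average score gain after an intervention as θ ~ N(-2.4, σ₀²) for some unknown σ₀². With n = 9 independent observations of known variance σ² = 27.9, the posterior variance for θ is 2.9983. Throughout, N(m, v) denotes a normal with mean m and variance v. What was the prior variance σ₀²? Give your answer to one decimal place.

For the Normal–Normal model with known σ², precisions add: τ_n = τ₀ + n/σ².
So 1/σ₀² = 1/2.9983 − 9/27.9 = 0.333522 − 0.322581 = 0.010941.
Hence σ₀² = 1/0.010941 ≈ 91.4.

σ₀² = 91.4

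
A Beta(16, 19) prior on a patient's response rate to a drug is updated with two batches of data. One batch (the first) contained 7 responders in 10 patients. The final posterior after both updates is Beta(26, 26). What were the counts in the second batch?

3 responders and 4 non-responders

Because Beta–binomial updating is additive in the counts, the combined data contributed (α_post−α_prior, β_post−β_prior) successes and failures.
Total across both batches: 26−16=10 responders, 26−19=7 non-responders.
Subtract the first batch: 10−7=3 responders and 7−3=4 non-responders.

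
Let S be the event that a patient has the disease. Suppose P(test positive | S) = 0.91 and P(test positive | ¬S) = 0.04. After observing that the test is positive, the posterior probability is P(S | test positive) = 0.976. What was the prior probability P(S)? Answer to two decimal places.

Bayes' rule in odds form gives O(S|E) = O(S)·[P(E|S)/P(E|¬S)], hence O(S) = O(S|E)/LR.
Posterior odds = 0.976/(1−0.976) = 40.6667. LR = 0.91/0.04 = 22.7500.
Prior odds = 40.6667/22.7500 = 1.7875, so P(S) = 1.7875/(1+1.7875) ≈ 0.64.

P(S) = 0.64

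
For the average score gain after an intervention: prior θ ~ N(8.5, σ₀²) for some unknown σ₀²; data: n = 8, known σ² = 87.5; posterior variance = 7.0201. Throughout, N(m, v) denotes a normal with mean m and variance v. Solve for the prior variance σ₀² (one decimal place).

For the Normal–Normal model with known σ², precisions add: τ_n = τ₀ + n/σ².
So 1/σ₀² = 1/7.0201 − 8/87.5 = 0.142448 − 0.091429 = 0.051019.
Hence σ₀² = 1/0.051019 ≈ 19.6.

σ₀² = 19.6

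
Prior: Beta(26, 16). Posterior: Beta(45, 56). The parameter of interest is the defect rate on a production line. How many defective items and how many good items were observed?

Under Beta–binomial conjugacy the posterior parameters are (a+s, b+f).
Match parameters: s=45−26=19, f=56−16=40.

19 defective items and 40 good items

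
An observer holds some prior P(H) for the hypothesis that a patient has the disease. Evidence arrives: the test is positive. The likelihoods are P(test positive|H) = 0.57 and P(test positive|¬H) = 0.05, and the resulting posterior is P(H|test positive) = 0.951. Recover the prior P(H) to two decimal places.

Bayes' rule in odds form gives O(H|E) = O(H)·[P(E|H)/P(E|¬H)], hence O(H) = O(H|E)/LR.
Posterior odds = 0.951/(1−0.951) = 19.4082. LR = 0.57/0.05 = 11.4000.
Prior odds = 19.4082/11.4000 = 1.7025, so P(H) = 1.7025/(1+1.7025) ≈ 0.63.

P(H) = 0.63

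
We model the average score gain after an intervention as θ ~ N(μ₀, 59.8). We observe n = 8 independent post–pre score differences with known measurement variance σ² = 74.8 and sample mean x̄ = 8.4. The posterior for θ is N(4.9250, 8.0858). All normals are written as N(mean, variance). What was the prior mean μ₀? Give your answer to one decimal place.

The posterior mean is a precision-weighted average: μ_n = (τ₀μ₀ + τ_data·x̄)/(τ₀+τ_data), with τ₀=1/σ₀² and τ_data=n/σ².
Here τ₀ = 1/59.8 = 0.016722 and τ_data = 8/74.8 = 0.106952, so τ_n = 0.123674.
Rearranging for μ₀: μ₀ = (μ_n·τ_n − τ_data·x̄)/τ₀ = (4.9250·0.123674 − 0.106952·8.4) / 0.016722 = -0.289302/0.016722 ≈ -17.3.

μ₀ = -17.3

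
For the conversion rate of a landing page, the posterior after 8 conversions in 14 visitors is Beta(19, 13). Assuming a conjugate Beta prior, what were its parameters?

Under Beta–binomial conjugacy the posterior parameters are (α+s, β+f).
Subtract the data counts: 19−8=11, 13−6=7.

Beta(11, 7)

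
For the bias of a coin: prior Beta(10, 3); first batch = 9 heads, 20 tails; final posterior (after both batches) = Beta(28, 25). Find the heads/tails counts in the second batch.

9 heads and 2 tails

Sequential conjugate updates are equivalent to a single update on the pooled data, so total successes = posterior α − prior α and total failures = posterior β − prior β.
Total across both batches: 28−10=18 heads, 25−3=22 tails.
Subtract the first batch: 18−9=9 heads and 22−20=2 tails.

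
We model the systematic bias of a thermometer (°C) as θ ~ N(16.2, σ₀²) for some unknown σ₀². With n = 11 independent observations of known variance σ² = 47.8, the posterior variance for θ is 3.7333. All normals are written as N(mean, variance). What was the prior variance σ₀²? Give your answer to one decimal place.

σ₀² = 26.5

Posterior precision equals prior precision plus data precision: 1/σ_n² = 1/σ₀² + n/σ².
So 1/σ₀² = 1/3.7333 − 11/47.8 = 0.267860 − 0.230126 = 0.037734.
Hence σ₀² = 1/0.037734 ≈ 26.5.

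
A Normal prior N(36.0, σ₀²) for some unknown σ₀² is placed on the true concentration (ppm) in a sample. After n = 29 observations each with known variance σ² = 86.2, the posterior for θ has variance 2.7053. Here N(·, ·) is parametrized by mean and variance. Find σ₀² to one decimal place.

Posterior precision equals prior precision plus data precision: 1/σ_n² = 1/σ₀² + n/σ².
So 1/σ₀² = 1/2.7053 − 29/86.2 = 0.369645 − 0.336427 = 0.033218.
Hence σ₀² = 1/0.033218 ≈ 30.1.

σ₀² = 30.1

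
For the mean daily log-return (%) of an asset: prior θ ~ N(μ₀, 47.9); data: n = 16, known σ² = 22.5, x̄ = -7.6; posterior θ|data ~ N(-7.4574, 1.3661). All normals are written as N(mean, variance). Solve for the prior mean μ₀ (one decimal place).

With known observation variance, the Normal–Normal posterior has precision τ_n = τ₀ + n/σ² and mean μ_n = (τ₀μ₀ + (n/σ²)x̄)/τ_n.
Here τ₀ = 1/47.9 = 0.020877 and τ_data = 16/22.5 = 0.711111, so τ_n = 0.731988.
Rearranging for μ₀: μ₀ = (μ_n·τ_n − τ_data·x̄)/τ₀ = (-7.4574·0.731988 − 0.711111·-7.6) / 0.020877 = -0.054284/0.020877 ≈ -2.6.

μ₀ = -2.6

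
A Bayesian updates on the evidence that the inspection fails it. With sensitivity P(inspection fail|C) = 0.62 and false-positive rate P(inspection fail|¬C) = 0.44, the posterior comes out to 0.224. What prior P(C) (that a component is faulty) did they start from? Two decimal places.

P(C) = 0.17

In odds form, posterior odds = prior odds × likelihood ratio, so prior odds = posterior odds ÷ LR.
Posterior odds = 0.224/(1−0.224) = 0.2887. LR = 0.62/0.44 = 1.4091.
Prior odds = 0.2887/1.4091 = 0.2049, so P(C) = 0.2049/(1+0.2049) ≈ 0.17.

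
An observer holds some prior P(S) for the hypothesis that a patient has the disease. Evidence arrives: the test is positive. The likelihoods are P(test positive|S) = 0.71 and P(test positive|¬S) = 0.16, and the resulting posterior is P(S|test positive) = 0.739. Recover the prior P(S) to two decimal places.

In odds form, posterior odds = prior odds × likelihood ratio, so prior odds = posterior odds ÷ LR.
Posterior odds = 0.739/(1−0.739) = 2.8314. LR = 0.71/0.16 = 4.4375.
Prior odds = 2.8314/4.4375 = 0.6381, so P(S) = 0.6381/(1+0.6381) ≈ 0.39.

P(S) = 0.39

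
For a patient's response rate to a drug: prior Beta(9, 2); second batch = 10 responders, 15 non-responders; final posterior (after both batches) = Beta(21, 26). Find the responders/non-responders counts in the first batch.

2 responders and 9 non-responders

Because Beta–binomial updating is additive in the counts, the combined data contributed (α_post−α_prior, β_post−β_prior) successes and failures.
Total across both batches: 21−9=12 responders, 26−2=24 non-responders.
Subtract the second batch: 12−10=2 responders and 24−15=9 non-responders.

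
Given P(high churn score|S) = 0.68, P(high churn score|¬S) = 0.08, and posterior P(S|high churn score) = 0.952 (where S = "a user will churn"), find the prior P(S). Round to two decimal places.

P(S) = 0.70

Bayes' rule in odds form gives O(S|E) = O(S)·[P(E|S)/P(E|¬S)], hence O(S) = O(S|E)/LR.
Posterior odds = 0.952/(1−0.952) = 19.8333. LR = 0.68/0.08 = 8.5000.
Prior odds = 19.8333/8.5000 = 2.3333, so P(S) = 2.3333/(1+2.3333) ≈ 0.70.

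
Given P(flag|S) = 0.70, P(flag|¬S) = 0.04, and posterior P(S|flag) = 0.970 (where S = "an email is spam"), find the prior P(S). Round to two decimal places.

P(S) = 0.65

Bayes' rule in odds form gives O(S|E) = O(S)·[P(E|S)/P(E|¬S)], hence O(S) = O(S|E)/LR.
Posterior odds = 0.970/(1−0.970) = 32.3333. LR = 0.70/0.04 = 17.5000.
Prior odds = 32.3333/17.5000 = 1.8476, so P(S) = 1.8476/(1+1.8476) ≈ 0.65.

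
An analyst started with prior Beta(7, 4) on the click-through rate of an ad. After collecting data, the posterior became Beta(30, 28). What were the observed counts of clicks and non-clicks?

23 clicks and 24 non-clicks

Beta is conjugate to the binomial likelihood: posterior = Beta(a+s, b+f).
Match parameters: s=30−7=23, f=28−4=24.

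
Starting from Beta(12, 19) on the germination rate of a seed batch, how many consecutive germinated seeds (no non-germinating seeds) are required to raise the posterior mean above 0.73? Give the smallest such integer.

After k germinated seeds and 0 non-germinating seeds the posterior is Beta(12+k, 19), with mean (12+k)/(12+19+k).
Set (12+k)/(31+k) > 0.73 and solve: k > (0.73·31 − 12)/(1 − 0.73) = 39.370.
The smallest integer exceeding 39.370 is 40, and checking k=40: (52)/(71) = 0.7324 > 0.73.

k = 40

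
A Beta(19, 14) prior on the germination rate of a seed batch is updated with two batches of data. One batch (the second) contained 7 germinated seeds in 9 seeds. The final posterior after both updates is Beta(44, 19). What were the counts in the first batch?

Because Beta–binomial updating is additive in the counts, the combined data contributed (α_post−α_prior, β_post−β_prior) successes and failures.
Total across both batches: 44−19=25 germinated seeds, 19−14=5 non-germinating seeds.
Subtract the second batch: 25−7=18 germinated seeds and 5−2=3 non-germinating seeds.

18 germinated seeds and 3 non-germinating seeds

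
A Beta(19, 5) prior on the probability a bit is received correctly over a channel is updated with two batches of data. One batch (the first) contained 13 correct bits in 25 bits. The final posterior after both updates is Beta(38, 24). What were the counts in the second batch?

6 correct bits and 7 errors

Because Beta–binomial updating is additive in the counts, the combined data contributed (α_post−α_prior, β_post−β_prior) successes and failures.
Total across both batches: 38−19=19 correct bits, 24−5=19 errors.
Subtract the first batch: 19−13=6 correct bits and 19−12=7 errors.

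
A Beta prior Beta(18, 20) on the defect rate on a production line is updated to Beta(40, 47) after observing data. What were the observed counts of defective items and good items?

A Beta(a, b) prior with s successes and f failures in binomial data gives a Beta(a+s, b+f) posterior.
Match parameters: s=40−18=22, f=47−20=27.

22 defective items and 27 good items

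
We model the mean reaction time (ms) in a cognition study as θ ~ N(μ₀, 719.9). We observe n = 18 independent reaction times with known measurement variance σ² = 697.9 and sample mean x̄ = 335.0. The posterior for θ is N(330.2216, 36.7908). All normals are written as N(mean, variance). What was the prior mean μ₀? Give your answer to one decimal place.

The posterior mean is a precision-weighted average: μ_n = (τ₀μ₀ + τ_data·x̄)/(τ₀+τ_data), with τ₀=1/σ₀² and τ_data=n/σ².
Here τ₀ = 1/719.9 = 0.001389 and τ_data = 18/697.9 = 0.025792, so τ_n = 0.027181.
Rearranging for μ₀: μ₀ = (μ_n·τ_n − τ_data·x̄)/τ₀ = (330.2216·0.027181 − 0.025792·335.0) / 0.001389 = 0.335433/0.001389 ≈ 241.5.

μ₀ = 241.5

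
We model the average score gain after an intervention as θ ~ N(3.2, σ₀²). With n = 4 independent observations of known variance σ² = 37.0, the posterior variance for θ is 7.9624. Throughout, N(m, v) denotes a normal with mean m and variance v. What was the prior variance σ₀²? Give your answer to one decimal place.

σ₀² = 57.2

For the Normal–Normal model with known σ², precisions add: τ_n = τ₀ + n/σ².
So 1/σ₀² = 1/7.9624 − 4/37.0 = 0.125590 − 0.108108 = 0.017482.
Hence σ₀² = 1/0.017482 ≈ 57.2.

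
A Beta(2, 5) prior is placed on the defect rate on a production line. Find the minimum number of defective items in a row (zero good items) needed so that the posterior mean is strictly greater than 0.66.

k = 8

After k defective items and 0 good items the posterior is Beta(2+k, 5), with mean (2+k)/(2+5+k).
Set (2+k)/(7+k) > 0.66 and solve: k > (0.66·7 − 2)/(1 − 0.66) = 7.706.
The smallest integer exceeding 7.706 is 8, and checking k=8: (10)/(15) = 0.6667 > 0.66.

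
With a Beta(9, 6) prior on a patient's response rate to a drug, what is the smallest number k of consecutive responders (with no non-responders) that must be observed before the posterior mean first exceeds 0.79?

After k responders and 0 non-responders the posterior is Beta(9+k, 6), with mean (9+k)/(9+6+k).
Set (9+k)/(15+k) > 0.79 and solve: k > (0.79·15 − 9)/(1 − 0.79) = 13.571.
The smallest integer exceeding 13.571 is 14, and checking k=14: (23)/(29) = 0.7931 > 0.79.

k = 14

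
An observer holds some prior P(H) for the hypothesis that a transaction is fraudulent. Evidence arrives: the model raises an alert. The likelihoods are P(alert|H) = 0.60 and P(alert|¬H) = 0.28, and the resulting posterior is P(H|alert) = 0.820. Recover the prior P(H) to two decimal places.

P(H) = 0.68

Bayes' rule in odds form gives O(H|E) = O(H)·[P(E|H)/P(E|¬H)], hence O(H) = O(H|E)/LR.
Posterior odds = 0.820/(1−0.820) = 4.5556. LR = 0.60/0.28 = 2.1429.
Prior odds = 4.5556/2.1429 = 2.1259, so P(H) = 2.1259/(1+2.1259) ≈ 0.68.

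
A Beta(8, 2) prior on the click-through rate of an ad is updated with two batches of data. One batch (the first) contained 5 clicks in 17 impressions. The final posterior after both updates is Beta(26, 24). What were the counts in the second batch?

Sequential conjugate updates are equivalent to a single update on the pooled data, so total successes = posterior α − prior α and total failures = posterior β − prior β.
Total across both batches: 26−8=18 clicks, 24−2=22 non-clicks.
Subtract the first batch: 18−5=13 clicks and 22−12=10 non-clicks.

13 clicks and 10 non-clicks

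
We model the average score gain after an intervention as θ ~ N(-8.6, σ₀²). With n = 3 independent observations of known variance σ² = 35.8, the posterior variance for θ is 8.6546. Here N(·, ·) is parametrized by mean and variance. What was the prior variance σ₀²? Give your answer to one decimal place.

Posterior precision equals prior precision plus data precision: 1/σ_n² = 1/σ₀² + n/σ².
So 1/σ₀² = 1/8.6546 − 3/35.8 = 0.115545 − 0.083799 = 0.031746.
Hence σ₀² = 1/0.031746 ≈ 31.5.

σ₀² = 31.5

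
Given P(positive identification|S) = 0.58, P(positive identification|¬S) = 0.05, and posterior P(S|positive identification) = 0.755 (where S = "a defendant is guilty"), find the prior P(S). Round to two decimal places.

P(S) = 0.21

Bayes' rule in odds form gives O(S|E) = O(S)·[P(E|S)/P(E|¬S)], hence O(S) = O(S|E)/LR.
Posterior odds = 0.755/(1−0.755) = 3.0816. LR = 0.58/0.05 = 11.6000.
Prior odds = 3.0816/11.6000 = 0.2657, so P(S) = 0.2657/(1+0.2657) ≈ 0.21.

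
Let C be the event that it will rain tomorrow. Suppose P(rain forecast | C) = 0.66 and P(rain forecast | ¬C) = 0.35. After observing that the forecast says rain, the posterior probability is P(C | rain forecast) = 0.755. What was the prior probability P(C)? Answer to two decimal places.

P(C) = 0.62

Bayes' rule in odds form gives O(C|E) = O(C)·[P(E|C)/P(E|¬C)], hence O(C) = O(C|E)/LR.
Posterior odds = 0.755/(1−0.755) = 3.0816. LR = 0.66/0.35 = 1.8857.
Prior odds = 3.0816/1.8857 = 1.6342, so P(C) = 1.6342/(1+1.6342) ≈ 0.62.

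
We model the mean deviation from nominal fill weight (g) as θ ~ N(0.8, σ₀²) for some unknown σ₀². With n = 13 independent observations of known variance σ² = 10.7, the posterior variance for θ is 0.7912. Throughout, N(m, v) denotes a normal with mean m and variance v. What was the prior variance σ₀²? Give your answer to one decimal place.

σ₀² = 20.4

For the Normal–Normal model with known σ², precisions add: τ_n = τ₀ + n/σ².
So 1/σ₀² = 1/0.7912 − 13/10.7 = 1.263903 − 1.214953 = 0.048950.
Hence σ₀² = 1/0.048950 ≈ 20.4.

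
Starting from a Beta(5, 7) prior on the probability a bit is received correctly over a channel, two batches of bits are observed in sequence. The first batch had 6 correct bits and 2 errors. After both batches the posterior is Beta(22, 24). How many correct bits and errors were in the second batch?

11 correct bits and 15 errors

Because Beta–binomial updating is additive in the counts, the combined data contributed (α_post−α_prior, β_post−β_prior) successes and failures.
Total across both batches: 22−5=17 correct bits, 24−7=17 errors.
Subtract the first batch: 17−6=11 correct bits and 17−2=15 errors.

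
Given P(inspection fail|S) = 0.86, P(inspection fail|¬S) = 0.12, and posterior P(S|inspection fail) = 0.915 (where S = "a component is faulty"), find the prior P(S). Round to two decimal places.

Bayes' rule in odds form gives O(S|E) = O(S)·[P(E|S)/P(E|¬S)], hence O(S) = O(S|E)/LR.
Posterior odds = 0.915/(1−0.915) = 10.7647. LR = 0.86/0.12 = 7.1667.
Prior odds = 10.7647/7.1667 = 1.5020, so P(S) = 1.5020/(1+1.5020) ≈ 0.60.

P(S) = 0.60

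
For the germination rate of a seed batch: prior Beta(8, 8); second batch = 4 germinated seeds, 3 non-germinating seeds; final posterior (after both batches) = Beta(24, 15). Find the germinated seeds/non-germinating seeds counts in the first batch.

12 germinated seeds and 4 non-germinating seeds

Because Beta–binomial updating is additive in the counts, the combined data contributed (α_post−α_prior, β_post−β_prior) successes and failures.
Total across both batches: 24−8=16 germinated seeds, 15−8=7 non-germinating seeds.
Subtract the second batch: 16−4=12 germinated seeds and 7−3=4 non-germinating seeds.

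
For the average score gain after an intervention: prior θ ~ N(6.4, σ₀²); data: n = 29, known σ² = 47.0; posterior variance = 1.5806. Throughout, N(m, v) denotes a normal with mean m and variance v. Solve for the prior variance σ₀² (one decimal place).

For the Normal–Normal model with known σ², precisions add: τ_n = τ₀ + n/σ².
So 1/σ₀² = 1/1.5806 − 29/47.0 = 0.632671 − 0.617021 = 0.015650.
Hence σ₀² = 1/0.015650 ≈ 63.9.

σ₀² = 63.9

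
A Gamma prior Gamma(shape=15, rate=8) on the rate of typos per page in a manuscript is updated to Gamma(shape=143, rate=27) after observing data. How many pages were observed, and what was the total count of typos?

n = 19 pages with total 128 typos

A Gamma(α, β) prior (rate parametrization) on a Poisson rate with n observations summing to S gives posterior Gamma(α+S, β+n).
Matching: Σxᵢ = 143 − 15 = 128 and n = 27 − 8 = 19.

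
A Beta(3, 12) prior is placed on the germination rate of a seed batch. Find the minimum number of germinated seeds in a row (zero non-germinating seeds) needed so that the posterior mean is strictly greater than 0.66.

After k germinated seeds and 0 non-germinating seeds the posterior is Beta(3+k, 12), with mean (3+k)/(3+12+k).
Set (3+k)/(15+k) > 0.66 and solve: k > (0.66·15 − 3)/(1 − 0.66) = 20.294.
The smallest integer exceeding 20.294 is 21, and checking k=21: (24)/(36) = 0.6667 > 0.66.

k = 21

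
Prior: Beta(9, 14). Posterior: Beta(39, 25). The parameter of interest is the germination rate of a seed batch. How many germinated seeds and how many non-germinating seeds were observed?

30 germinated seeds and 11 non-germinating seeds

A Beta(α, β) prior with s successes and f failures in binomial data gives a Beta(α+s, β+f) posterior.
Match parameters: s=39−9=30, f=25−14=11.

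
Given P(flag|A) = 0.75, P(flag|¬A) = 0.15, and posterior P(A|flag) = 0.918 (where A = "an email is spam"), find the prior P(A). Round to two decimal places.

Bayes' rule in odds form gives O(A|E) = O(A)·[P(E|A)/P(E|¬A)], hence O(A) = O(A|E)/LR.
Posterior odds = 0.918/(1−0.918) = 11.1951. LR = 0.75/0.15 = 5.0000.
Prior odds = 11.1951/5.0000 = 2.2390, so P(A) = 2.2390/(1+2.2390) ≈ 0.69.

P(A) = 0.69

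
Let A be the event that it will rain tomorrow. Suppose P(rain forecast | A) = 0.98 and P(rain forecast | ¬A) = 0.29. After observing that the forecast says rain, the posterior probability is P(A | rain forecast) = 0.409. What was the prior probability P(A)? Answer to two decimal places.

In odds form, posterior odds = prior odds × likelihood ratio, so prior odds = posterior odds ÷ LR.
Posterior odds = 0.409/(1−0.409) = 0.6920. LR = 0.98/0.29 = 3.3793.
Prior odds = 0.6920/3.3793 = 0.2048, so P(A) = 0.2048/(1+0.2048) ≈ 0.17.

P(A) = 0.17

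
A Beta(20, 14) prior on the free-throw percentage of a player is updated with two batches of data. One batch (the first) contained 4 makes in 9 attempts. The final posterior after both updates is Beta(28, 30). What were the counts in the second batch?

Sequential conjugate updates are equivalent to a single update on the pooled data, so total successes = posterior α − prior α and total failures = posterior β − prior β.
Total across both batches: 28−20=8 makes, 30−14=16 misses.
Subtract the first batch: 8−4=4 makes and 16−5=11 misses.

4 makes and 11 misses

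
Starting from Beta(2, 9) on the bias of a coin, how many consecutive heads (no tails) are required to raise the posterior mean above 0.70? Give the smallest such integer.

After k heads and 0 tails the posterior is Beta(2+k, 9), with mean (2+k)/(2+9+k).
Set (2+k)/(11+k) > 0.70 and solve: k > (0.70·11 − 2)/(1 − 0.70) = 19.000.
The smallest integer exceeding 19.000 is 20.

k = 20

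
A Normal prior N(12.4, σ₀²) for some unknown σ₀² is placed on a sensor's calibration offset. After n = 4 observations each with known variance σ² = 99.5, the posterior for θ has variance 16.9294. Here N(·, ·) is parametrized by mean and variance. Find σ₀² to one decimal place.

σ₀² = 53.0

Posterior precision equals prior precision plus data precision: 1/σ_n² = 1/σ₀² + n/σ².
So 1/σ₀² = 1/16.9294 − 4/99.5 = 0.059069 − 0.040201 = 0.018868.
Hence σ₀² = 1/0.018868 ≈ 53.0.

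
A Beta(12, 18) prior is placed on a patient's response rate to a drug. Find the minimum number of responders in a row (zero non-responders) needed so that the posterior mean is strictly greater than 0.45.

After k responders and 0 non-responders the posterior is Beta(12+k, 18), with mean (12+k)/(12+18+k).
Set (12+k)/(30+k) > 0.45 and solve: k > (0.45·30 − 12)/(1 − 0.45) = 2.727.
The smallest integer exceeding 2.727 is 3, and checking k=3: (15)/(33) = 0.4545 > 0.45.

k = 3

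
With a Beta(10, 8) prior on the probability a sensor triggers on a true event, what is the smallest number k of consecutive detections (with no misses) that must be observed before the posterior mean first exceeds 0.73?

After k detections and 0 misses the posterior is Beta(10+k, 8), with mean (10+k)/(10+8+k).
Set (10+k)/(18+k) > 0.73 and solve: k > (0.73·18 − 10)/(1 − 0.73) = 11.630.
The smallest integer exceeding 11.630 is 12.

k = 12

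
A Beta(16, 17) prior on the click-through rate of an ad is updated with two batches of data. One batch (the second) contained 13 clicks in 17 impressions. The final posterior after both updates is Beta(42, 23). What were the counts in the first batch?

Sequential conjugate updates are equivalent to a single update on the pooled data, so total successes = posterior α − prior α and total failures = posterior β − prior β.
Total across both batches: 42−16=26 clicks, 23−17=6 non-clicks.
Subtract the second batch: 26−13=13 clicks and 6−4=2 non-clicks.

13 clicks and 2 non-clicks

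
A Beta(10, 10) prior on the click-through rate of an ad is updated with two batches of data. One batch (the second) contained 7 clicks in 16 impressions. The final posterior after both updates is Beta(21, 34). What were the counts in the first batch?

Sequential conjugate updates are equivalent to a single update on the pooled data, so total successes = posterior α − prior α and total failures = posterior β − prior β.
Total across both batches: 21−10=11 clicks, 34−10=24 non-clicks.
Subtract the second batch: 11−7=4 clicks and 24−9=15 non-clicks.

4 clicks and 15 non-clicks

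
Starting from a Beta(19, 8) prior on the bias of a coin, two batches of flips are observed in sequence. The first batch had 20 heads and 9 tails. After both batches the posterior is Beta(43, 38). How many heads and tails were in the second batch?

4 heads and 21 tails

Because Beta–binomial updating is additive in the counts, the combined data contributed (α_post−α_prior, β_post−β_prior) successes and failures.
Total across both batches: 43−19=24 heads, 38−8=30 tails.
Subtract the first batch: 24−20=4 heads and 30−9=21 tails.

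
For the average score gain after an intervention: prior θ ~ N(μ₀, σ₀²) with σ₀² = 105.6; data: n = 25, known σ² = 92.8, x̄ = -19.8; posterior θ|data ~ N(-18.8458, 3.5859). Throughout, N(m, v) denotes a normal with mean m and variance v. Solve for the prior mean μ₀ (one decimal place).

With known observation variance, the Normal–Normal posterior has precision τ_n = τ₀ + n/σ² and mean μ_n = (τ₀μ₀ + (n/σ²)x̄)/τ_n.
Here τ₀ = 1/105.6 = 0.009470 and τ_data = 25/92.8 = 0.269397, so τ_n = 0.278867.
Rearranging for μ₀: μ₀ = (μ_n·τ_n − τ_data·x̄)/τ₀ = (-18.8458·0.278867 − 0.269397·-19.8) / 0.009470 = 0.078589/0.009470 ≈ 8.3.

μ₀ = 8.3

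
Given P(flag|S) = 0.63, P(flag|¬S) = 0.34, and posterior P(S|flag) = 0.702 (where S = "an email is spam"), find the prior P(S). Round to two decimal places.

P(S) = 0.56

Bayes' rule in odds form gives O(S|E) = O(S)·[P(E|S)/P(E|¬S)], hence O(S) = O(S|E)/LR.
Posterior odds = 0.702/(1−0.702) = 2.3557. LR = 0.63/0.34 = 1.8529.
Prior odds = 2.3557/1.8529 = 1.2714, so P(S) = 1.2714/(1+1.2714) ≈ 0.56.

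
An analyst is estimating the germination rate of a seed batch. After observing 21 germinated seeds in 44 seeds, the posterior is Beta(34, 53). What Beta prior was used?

Under Beta–binomial conjugacy the posterior parameters are (a+s, b+f).
Subtract the data counts: 34−21=13, 53−23=30.

Beta(13, 30)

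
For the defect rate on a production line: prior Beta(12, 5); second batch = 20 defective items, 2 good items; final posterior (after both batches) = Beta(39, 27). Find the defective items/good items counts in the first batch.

Sequential conjugate updates are equivalent to a single update on the pooled data, so total successes = posterior α − prior α and total failures = posterior β − prior β.
Total across both batches: 39−12=27 defective items, 27−5=22 good items.
Subtract the second batch: 27−20=7 defective items and 22−2=20 good items.

7 defective items and 20 good items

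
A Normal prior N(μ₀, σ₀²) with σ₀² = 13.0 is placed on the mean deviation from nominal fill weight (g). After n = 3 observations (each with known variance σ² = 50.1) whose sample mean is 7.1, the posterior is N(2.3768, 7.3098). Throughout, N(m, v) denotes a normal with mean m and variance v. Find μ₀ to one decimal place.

μ₀ = -1.3

The posterior mean is a precision-weighted average: μ_n = (τ₀μ₀ + τ_data·x̄)/(τ₀+τ_data), with τ₀=1/σ₀² and τ_data=n/σ².
Here τ₀ = 1/13.0 = 0.076923 and τ_data = 3/50.1 = 0.059880, so τ_n = 0.136803.
Rearranging for μ₀: μ₀ = (μ_n·τ_n − τ_data·x̄)/τ₀ = (2.3768·0.136803 − 0.059880·7.1) / 0.076923 = -0.099995/0.076923 ≈ -1.3.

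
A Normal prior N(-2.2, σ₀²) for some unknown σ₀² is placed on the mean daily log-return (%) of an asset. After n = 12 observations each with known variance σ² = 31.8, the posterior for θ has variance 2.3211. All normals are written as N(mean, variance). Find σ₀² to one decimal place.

Posterior precision equals prior precision plus data precision: 1/σ_n² = 1/σ₀² + n/σ².
So 1/σ₀² = 1/2.3211 − 12/31.8 = 0.430830 − 0.377358 = 0.053472.
Hence σ₀² = 1/0.053472 ≈ 18.7.

σ₀² = 18.7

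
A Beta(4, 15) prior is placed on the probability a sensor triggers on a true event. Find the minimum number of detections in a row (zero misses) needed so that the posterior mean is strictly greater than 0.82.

k = 65

After k detections and 0 misses the posterior is Beta(4+k, 15), with mean (4+k)/(4+15+k).
Set (4+k)/(19+k) > 0.82 and solve: k > (0.82·19 − 4)/(1 − 0.82) = 64.333.
The smallest integer exceeding 64.333 is 65, and checking k=65: (69)/(84) = 0.8214 > 0.82.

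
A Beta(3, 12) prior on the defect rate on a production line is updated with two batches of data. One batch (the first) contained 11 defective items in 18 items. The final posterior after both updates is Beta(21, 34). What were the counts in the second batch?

Because Beta–binomial updating is additive in the counts, the combined data contributed (α_post−α_prior, β_post−β_prior) successes and failures.
Total across both batches: 21−3=18 defective items, 34−12=22 good items.
Subtract the first batch: 18−11=7 defective items and 22−7=15 good items.

7 defective items and 15 good items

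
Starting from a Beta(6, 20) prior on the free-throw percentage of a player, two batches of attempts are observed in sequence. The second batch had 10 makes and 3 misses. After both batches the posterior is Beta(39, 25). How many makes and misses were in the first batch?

Sequential conjugate updates are equivalent to a single update on the pooled data, so total successes = posterior α − prior α and total failures = posterior β − prior β.
Total across both batches: 39−6=33 makes, 25−20=5 misses.
Subtract the second batch: 33−10=23 makes and 5−3=2 misses.

23 makes and 2 misses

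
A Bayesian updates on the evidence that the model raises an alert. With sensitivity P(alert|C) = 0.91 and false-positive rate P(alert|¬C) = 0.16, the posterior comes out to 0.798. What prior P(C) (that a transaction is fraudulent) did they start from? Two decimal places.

P(C) = 0.41

Bayes' rule in odds form gives O(C|E) = O(C)·[P(E|C)/P(E|¬C)], hence O(C) = O(C|E)/LR.
Posterior odds = 0.798/(1−0.798) = 3.9505. LR = 0.91/0.16 = 5.6875.
Prior odds = 3.9505/5.6875 = 0.6946, so P(C) = 0.6946/(1+0.6946) ≈ 0.41.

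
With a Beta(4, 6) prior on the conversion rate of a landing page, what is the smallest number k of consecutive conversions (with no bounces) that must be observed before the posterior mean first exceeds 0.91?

k = 57

After k conversions and 0 bounces the posterior is Beta(4+k, 6), with mean (4+k)/(4+6+k).
Set (4+k)/(10+k) > 0.91 and solve: k > (0.91·10 − 4)/(1 − 0.91) = 56.667.
The smallest integer exceeding 56.667 is 57, and checking k=57: (61)/(67) = 0.9104 > 0.91.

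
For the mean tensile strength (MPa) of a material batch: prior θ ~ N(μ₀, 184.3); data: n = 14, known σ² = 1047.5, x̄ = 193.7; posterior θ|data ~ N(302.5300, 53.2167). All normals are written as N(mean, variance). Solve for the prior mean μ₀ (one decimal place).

μ₀ = 570.6

The posterior mean is a precision-weighted average: μ_n = (τ₀μ₀ + τ_data·x̄)/(τ₀+τ_data), with τ₀=1/σ₀² and τ_data=n/σ².
Here τ₀ = 1/184.3 = 0.005426 and τ_data = 14/1047.5 = 0.013365, so τ_n = 0.018791.
Rearranging for μ₀: μ₀ = (μ_n·τ_n − τ_data·x̄)/τ₀ = (302.5300·0.018791 − 0.013365·193.7) / 0.005426 = 3.096041/0.005426 ≈ 570.6.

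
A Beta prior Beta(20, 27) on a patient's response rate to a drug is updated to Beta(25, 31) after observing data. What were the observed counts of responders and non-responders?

5 responders and 4 non-responders

A Beta(α, β) prior with s successes and f failures in binomial data gives a Beta(α+s, β+f) posterior.
Match parameters: s=25−20=5, f=31−27=4.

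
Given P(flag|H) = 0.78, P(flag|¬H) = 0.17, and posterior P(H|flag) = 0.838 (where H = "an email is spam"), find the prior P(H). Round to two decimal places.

P(H) = 0.53

In odds form, posterior odds = prior odds × likelihood ratio, so prior odds = posterior odds ÷ LR.
Posterior odds = 0.838/(1−0.838) = 5.1728. LR = 0.78/0.17 = 4.5882.
Prior odds = 5.1728/4.5882 = 1.1274, so P(H) = 1.1274/(1+1.1274) ≈ 0.53.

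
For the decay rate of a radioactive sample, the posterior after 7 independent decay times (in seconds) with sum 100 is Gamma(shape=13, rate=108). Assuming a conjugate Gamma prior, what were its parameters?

For an exponential likelihood with a Gamma(α, β) prior on the rate, n observations with total T give posterior Gamma(α+n, β+T).
So α = 13 − 7 = 6 and β = 108 − 100 = 8.

Gamma(shape=6, rate=8)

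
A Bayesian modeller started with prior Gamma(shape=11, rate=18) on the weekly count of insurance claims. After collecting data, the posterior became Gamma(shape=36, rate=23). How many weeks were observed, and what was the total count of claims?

n = 5 weeks with total 25 claims

Gamma–Poisson conjugacy: posterior shape = α + Σxᵢ, posterior rate = β + n.
Matching: Σxᵢ = 36 − 11 = 25 and n = 23 − 18 = 5.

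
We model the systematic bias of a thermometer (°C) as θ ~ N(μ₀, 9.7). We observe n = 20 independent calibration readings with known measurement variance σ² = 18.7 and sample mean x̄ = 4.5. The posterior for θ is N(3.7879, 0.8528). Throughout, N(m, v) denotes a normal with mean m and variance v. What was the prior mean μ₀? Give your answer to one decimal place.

With known observation variance, the Normal–Normal posterior has precision τ_n = τ₀ + n/σ² and mean μ_n = (τ₀μ₀ + (n/σ²)x̄)/τ_n.
Here τ₀ = 1/9.7 = 0.103093 and τ_data = 20/18.7 = 1.069519, so τ_n = 1.172612.
Rearranging for μ₀: μ₀ = (μ_n·τ_n − τ_data·x̄)/τ₀ = (3.7879·1.172612 − 1.069519·4.5) / 0.103093 = -0.371099/0.103093 ≈ -3.6.

μ₀ = -3.6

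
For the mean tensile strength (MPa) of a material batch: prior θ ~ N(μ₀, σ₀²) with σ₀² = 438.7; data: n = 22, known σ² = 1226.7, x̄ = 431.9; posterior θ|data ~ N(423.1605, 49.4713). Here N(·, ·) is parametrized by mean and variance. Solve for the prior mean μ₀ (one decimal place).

μ₀ = 354.4

With known observation variance, the Normal–Normal posterior has precision τ_n = τ₀ + n/σ² and mean μ_n = (τ₀μ₀ + (n/σ²)x̄)/τ_n.
Here τ₀ = 1/438.7 = 0.002279 and τ_data = 22/1226.7 = 0.017934, so τ_n = 0.020213.
Rearranging for μ₀: μ₀ = (μ_n·τ_n − τ_data·x̄)/τ₀ = (423.1605·0.020213 − 0.017934·431.9) / 0.002279 = 0.807649/0.002279 ≈ 354.4.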